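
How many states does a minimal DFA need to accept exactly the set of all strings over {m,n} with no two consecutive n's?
By Myhill–Nerode, count the distinguishable equivalence classes: three classes — safe with last≠n / safe with last=n / nn seen (dead).
3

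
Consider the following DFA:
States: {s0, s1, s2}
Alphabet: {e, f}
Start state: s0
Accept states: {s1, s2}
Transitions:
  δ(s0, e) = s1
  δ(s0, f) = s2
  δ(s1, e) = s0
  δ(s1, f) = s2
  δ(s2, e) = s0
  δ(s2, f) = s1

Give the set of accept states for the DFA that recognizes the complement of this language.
Complement accept states = All states \ Original accept states
= {s0, s1, s2} \ {s1, s2}
{s0}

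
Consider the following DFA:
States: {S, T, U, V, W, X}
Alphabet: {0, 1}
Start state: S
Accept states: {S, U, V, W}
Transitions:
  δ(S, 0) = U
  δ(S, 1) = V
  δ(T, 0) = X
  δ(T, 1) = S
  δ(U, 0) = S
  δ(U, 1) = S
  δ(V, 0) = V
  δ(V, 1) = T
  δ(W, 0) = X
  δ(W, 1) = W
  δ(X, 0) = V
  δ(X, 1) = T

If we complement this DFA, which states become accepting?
Complement accept states = All states \ Original accept states
= {S, T, U, V, W, X} \ {S, U, V, W}
{T, X}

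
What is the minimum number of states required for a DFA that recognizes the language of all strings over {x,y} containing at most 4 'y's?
By Myhill–Nerode, count the distinguishable equivalence classes: 6 classes — having seen 0, 1, …, 4, or >4 copies of 'y'; counts 0 through 4 are accepting and >4 is dead.
6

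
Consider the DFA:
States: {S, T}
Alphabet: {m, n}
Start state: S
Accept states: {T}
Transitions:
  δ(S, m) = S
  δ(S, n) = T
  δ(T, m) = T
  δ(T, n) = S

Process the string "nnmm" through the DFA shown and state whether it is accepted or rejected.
Processing string "nnmm":
  S --n--> T
  T --n--> S
  S --m--> S
  S --m--> S
Final state: S
Accept states: {T}
No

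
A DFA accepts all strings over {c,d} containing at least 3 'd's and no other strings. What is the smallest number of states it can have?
By Myhill–Nerode, count the distinguishable equivalence classes: 4 classes — having seen 0, 1, 2, or ≥3 copies of 'd'; any two classes i < j (j ≤ 3) are distinguished by the string d^(3−j), which takes class j to 3 copies (accepted) but leaves class i below 3 (rejected).
4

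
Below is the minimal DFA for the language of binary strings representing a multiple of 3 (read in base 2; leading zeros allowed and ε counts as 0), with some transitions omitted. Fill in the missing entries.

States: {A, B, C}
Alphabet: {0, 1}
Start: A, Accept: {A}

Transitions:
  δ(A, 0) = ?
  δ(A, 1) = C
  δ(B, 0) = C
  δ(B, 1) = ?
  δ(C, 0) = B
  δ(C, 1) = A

From the language and accept set, identify what each state tracks — A: value ≡ 0 (mod 3); B: value ≡ 2 (mod 3); C: value ≡ 1 (mod 3).
Each missing δ(q, a) is the state matching the new tracked value after reading a.
δ(A, 0) = A; δ(B, 1) = B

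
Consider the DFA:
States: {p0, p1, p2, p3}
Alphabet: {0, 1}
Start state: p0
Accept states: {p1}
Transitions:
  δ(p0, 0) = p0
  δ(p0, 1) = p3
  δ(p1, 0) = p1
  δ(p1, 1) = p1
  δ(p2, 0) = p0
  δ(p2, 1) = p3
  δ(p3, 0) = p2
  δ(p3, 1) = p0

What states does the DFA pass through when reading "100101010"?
read '1': p0 → p3
  read '0': p3 → p2
  read '0': p2 → p0
  read '1': p0 → p3
  read '0': p3 → p2
  read '1': p2 → p3
  read '0': p3 → p2
  read '1': p2 → p3
  read '0': p3 → p2
p0 -> p3 -> p2 -> p0 -> p3 -> p2 -> p3 -> p2 -> p3 -> p2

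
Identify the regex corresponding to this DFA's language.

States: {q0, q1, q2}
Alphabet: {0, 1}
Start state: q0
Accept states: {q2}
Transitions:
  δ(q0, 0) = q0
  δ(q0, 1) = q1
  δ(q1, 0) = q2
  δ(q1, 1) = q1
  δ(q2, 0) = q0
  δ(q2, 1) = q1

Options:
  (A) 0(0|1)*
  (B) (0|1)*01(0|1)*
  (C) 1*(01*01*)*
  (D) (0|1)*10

Check each option against the DFA on short strings; one disagreement eliminates an option:
  (A) 0(0|1)*: on '0' the DFA goes q0 → q0 and rejects (q0 ∉ Accept), but the regex matches it → eliminate
  (B) (0|1)*01(0|1)*: on '01' the DFA goes q0 → q0 → q1 and rejects (q1 ∉ Accept), but the regex matches it → eliminate
  (C) 1*(01*01*)*: on ε the DFA stays in q0 and rejects (q0 ∉ Accept), but the regex matches it → eliminate
  (D) (0|1)*10: agrees with the DFA on every string of length ≤ 6
Only (D) is consistent with the DFA.
(D) (0|1)*10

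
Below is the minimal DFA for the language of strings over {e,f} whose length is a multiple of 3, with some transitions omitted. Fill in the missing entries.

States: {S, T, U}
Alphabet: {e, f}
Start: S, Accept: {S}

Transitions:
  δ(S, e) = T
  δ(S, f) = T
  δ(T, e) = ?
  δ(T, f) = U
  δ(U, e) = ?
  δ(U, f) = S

From the language and accept set, identify what each state tracks — S: length ≡ 0 (mod 3); T: length ≡ 1 (mod 3); U: length ≡ 2 (mod 3).
Each missing δ(q, a) is the state matching the new tracked value after reading a.
δ(T, e) = U; δ(U, e) = S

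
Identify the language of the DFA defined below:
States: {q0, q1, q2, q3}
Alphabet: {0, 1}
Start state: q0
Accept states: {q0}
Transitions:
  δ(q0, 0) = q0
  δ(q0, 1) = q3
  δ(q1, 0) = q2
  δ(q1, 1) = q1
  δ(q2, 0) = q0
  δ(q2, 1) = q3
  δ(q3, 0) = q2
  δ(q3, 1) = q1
Testing a few strings:
  '0' → accept
  '1010' → reject
  '111' → reject
  '0111' → reject
State roles: q0=value ≡ 0 (mod 4); q1=value ≡ 3 (mod 4); q2=value ≡ 2 (mod 4); q3=value ≡ 1 (mod 4)
All binary strings representing a multiple of 4 (read in base 2; leading zeros allowed and ε counts as 0)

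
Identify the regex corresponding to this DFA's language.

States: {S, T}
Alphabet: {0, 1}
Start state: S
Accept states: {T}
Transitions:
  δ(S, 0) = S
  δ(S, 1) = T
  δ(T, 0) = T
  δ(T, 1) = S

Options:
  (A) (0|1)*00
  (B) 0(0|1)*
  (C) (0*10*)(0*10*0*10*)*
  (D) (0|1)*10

Check each option against the DFA on short strings; one disagreement eliminates an option:
  (A) (0|1)*00: on '1' the DFA goes S → T and accepts (T ∈ Accept), but the regex does not match it → eliminate
  (B) 0(0|1)*: on '0' the DFA goes S → S and rejects (S ∉ Accept), but the regex matches it → eliminate
  (C) (0*10*)(0*10*0*10*)*: agrees with the DFA on every string of length ≤ 6
  (D) (0|1)*10: on '1' the DFA goes S → T and accepts (T ∈ Accept), but the regex does not match it → eliminate
Only (C) is consistent with the DFA.
(C) (0*10*)(0*10*0*10*)*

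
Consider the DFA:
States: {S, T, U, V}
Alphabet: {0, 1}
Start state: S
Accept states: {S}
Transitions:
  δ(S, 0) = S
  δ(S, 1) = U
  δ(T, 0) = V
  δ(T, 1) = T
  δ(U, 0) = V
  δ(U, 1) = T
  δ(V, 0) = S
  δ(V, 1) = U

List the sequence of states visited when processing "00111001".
read '0': S → S
  read '0': S → S
  read '1': S → U
  read '1': U → T
  read '1': T → T
  read '0': T → V
  read '0': V → S
  read '1': S → U
S -> S -> S -> U -> T -> T -> V -> S -> U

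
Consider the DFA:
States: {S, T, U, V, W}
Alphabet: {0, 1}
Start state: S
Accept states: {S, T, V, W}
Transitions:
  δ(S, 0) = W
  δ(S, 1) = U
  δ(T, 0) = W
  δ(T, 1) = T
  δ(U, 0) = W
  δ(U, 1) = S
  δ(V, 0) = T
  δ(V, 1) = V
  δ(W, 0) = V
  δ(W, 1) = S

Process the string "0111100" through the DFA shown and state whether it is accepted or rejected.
Processing string "0111100":
  S --0--> W
  W --1--> S
  S --1--> U
  U --1--> S
  S --1--> U
  U --0--> W
  W --0--> V
Final state: V
Accept states: {S, T, V, W}
Yes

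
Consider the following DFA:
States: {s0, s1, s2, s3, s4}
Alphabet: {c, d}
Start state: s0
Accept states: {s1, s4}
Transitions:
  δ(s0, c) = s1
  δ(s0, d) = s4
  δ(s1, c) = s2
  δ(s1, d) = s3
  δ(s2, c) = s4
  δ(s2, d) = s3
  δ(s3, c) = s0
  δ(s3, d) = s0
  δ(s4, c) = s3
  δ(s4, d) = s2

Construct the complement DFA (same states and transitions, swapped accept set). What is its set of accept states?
Complement accept states = All states \ Original accept states
= {s0, s1, s2, s3, s4} \ {s1, s4}
{s0, s2, s3}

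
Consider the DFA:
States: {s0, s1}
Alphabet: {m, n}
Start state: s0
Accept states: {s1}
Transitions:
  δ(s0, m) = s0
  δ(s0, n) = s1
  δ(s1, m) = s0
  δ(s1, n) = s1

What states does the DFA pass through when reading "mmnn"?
read 'm': s0 → s0
  read 'm': s0 → s0
  read 'n': s0 → s1
  read 'n': s1 → s1
s0 -> s0 -> s0 -> s1 -> s1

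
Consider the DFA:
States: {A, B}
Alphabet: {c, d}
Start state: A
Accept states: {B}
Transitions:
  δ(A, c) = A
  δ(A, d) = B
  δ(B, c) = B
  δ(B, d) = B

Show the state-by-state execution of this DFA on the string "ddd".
read 'd': A → B
  read 'd': B → B
  read 'd': B → B
A -> B -> B -> B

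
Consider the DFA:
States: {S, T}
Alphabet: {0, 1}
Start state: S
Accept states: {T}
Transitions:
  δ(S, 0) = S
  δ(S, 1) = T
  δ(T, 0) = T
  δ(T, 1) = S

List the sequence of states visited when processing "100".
read '1': S → T
  read '0': T → T
  read '0': T → T
S -> T -> T -> T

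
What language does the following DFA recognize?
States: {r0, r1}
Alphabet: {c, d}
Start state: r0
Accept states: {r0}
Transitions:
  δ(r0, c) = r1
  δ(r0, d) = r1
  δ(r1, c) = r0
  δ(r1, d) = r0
Testing a few strings:
  'dc' → accept
  'c' → reject
  'cc' → accept
  'd' → reject
State roles: r0=even length so far; r1=odd length so far
All strings over {c,d} of even length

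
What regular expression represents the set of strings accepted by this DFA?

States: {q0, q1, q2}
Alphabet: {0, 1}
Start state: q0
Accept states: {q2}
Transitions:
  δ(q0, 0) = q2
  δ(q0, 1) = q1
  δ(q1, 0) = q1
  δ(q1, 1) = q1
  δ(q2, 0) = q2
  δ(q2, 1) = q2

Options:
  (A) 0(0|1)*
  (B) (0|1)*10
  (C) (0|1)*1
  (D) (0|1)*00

Check each option against the DFA on short strings; one disagreement eliminates an option:
  (A) 0(0|1)*: agrees with the DFA on every string of length ≤ 6
  (B) (0|1)*10: on '0' the DFA goes q0 → q2 and accepts (q2 ∈ Accept), but the regex does not match it → eliminate
  (C) (0|1)*1: on '0' the DFA goes q0 → q2 and accepts (q2 ∈ Accept), but the regex does not match it → eliminate
  (D) (0|1)*00: on '0' the DFA goes q0 → q2 and accepts (q2 ∈ Accept), but the regex does not match it → eliminate
Only (A) is consistent with the DFA.
(A) 0(0|1)*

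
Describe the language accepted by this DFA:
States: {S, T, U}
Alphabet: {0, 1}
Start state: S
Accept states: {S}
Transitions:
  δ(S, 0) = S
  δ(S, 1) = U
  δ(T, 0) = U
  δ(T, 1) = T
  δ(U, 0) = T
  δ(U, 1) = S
Testing a few strings:
  '0011' → accept
  '0' → accept
  '000' → accept
  '111' → reject
State roles: S=value ≡ 0 (mod 3); T=value ≡ 2 (mod 3); U=value ≡ 1 (mod 3)
All binary strings representing a multiple of 3 (read in base 2; leading zeros allowed and ε counts as 0)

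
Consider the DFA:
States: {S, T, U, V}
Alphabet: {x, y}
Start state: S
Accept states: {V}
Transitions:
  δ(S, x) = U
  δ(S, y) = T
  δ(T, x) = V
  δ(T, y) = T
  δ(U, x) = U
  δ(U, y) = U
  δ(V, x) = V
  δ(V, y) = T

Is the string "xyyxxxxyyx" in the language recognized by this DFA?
Processing string "xyyxxxxyyx":
  S --x--> U
  U --y--> U
  U --y--> U
  U --x--> U
  U --x--> U
  U --x--> U
  U --x--> U
  U --y--> U
  U --y--> U
  U --x--> U
Final state: U
Accept states: {V}
No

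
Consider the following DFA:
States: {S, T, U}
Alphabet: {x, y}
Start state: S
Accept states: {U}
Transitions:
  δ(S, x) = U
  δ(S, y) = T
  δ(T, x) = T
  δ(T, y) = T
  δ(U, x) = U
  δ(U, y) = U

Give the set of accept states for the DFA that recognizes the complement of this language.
Complement accept states = All states \ Original accept states
= {S, T, U} \ {U}
{S, T}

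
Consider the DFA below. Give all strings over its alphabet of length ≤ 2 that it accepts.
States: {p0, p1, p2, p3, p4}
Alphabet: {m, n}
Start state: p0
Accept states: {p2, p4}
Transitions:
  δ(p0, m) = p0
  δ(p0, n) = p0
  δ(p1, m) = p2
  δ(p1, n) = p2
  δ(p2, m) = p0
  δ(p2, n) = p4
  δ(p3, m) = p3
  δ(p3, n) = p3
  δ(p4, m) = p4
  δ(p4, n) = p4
None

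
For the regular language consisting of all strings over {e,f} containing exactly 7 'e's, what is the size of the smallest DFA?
By Myhill–Nerode, count the distinguishable equivalence classes: 9 classes — having seen 0, 1, …, 7, or >7 copies of 'e'; the count-7 class is the only accepting one and >7 is dead.
9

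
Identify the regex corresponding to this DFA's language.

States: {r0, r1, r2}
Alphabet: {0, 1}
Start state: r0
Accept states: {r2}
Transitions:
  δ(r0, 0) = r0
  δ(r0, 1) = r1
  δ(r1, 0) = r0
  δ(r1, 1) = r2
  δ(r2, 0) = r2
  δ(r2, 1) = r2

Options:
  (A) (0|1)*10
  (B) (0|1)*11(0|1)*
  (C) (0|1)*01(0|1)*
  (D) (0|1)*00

Check each option against the DFA on short strings; one disagreement eliminates an option:
  (A) (0|1)*10: on '10' the DFA goes r0 → r1 → r0 and rejects (r0 ∉ Accept), but the regex matches it → eliminate
  (B) (0|1)*11(0|1)*: agrees with the DFA on every string of length ≤ 6
  (C) (0|1)*01(0|1)*: on '01' the DFA goes r0 → r0 → r1 and rejects (r1 ∉ Accept), but the regex matches it → eliminate
  (D) (0|1)*00: on '00' the DFA goes r0 → r0 → r0 and rejects (r0 ∉ Accept), but the regex matches it → eliminate
Only (B) is consistent with the DFA.
(B) (0|1)*11(0|1)*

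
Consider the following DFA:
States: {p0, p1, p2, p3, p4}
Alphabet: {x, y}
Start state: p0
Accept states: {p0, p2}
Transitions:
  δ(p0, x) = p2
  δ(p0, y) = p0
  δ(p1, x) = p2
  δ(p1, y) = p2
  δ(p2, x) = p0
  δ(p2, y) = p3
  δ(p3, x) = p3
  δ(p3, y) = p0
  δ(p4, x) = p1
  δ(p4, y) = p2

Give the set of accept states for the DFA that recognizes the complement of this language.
Complement accept states = All states \ Original accept states
= {p0, p1, p2, p3, p4} \ {p0, p2}
{p1, p3, p4}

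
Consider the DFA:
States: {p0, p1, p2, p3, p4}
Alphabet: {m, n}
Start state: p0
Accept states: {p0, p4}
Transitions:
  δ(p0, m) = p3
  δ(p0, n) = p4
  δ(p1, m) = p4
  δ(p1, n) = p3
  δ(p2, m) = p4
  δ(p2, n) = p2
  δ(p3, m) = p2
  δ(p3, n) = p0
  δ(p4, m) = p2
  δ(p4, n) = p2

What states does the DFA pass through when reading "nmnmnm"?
read 'n': p0 → p4
  read 'm': p4 → p2
  read 'n': p2 → p2
  read 'm': p2 → p4
  read 'n': p4 → p2
  read 'm': p2 → p4
p0 -> p4 -> p2 -> p2 -> p4 -> p2 -> p4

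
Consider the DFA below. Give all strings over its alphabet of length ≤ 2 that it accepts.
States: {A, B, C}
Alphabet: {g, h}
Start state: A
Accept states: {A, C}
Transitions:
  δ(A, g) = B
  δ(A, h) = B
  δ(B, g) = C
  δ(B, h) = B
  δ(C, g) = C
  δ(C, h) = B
ε, gg, hg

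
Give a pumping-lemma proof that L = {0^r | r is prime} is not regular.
Assume L is regular with pumping length p. Idea: pumping by a suitable count produces a composite length.
Let q be a prime with q ≥ p and choose s = 0^q ∈ L. By the pumping lemma, s = xyz with |xy| ≤ p, |y| = k ≥ 1. Take i = q+1: |xy^(q+1)z| = q + q·k = q(1+k). Since q ≥ 2 and 1+k ≥ 2, q(1+k) is composite, so xy^(q+1)z ∉ L.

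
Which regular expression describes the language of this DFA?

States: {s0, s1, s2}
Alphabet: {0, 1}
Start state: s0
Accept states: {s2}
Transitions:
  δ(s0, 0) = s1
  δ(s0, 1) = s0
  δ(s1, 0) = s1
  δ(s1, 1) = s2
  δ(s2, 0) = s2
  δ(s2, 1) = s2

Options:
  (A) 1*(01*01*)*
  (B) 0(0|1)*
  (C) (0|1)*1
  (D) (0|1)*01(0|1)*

Check each option against the DFA on short strings; one disagreement eliminates an option:
  (A) 1*(01*01*)*: on ε the DFA stays in s0 and rejects (s0 ∉ Accept), but the regex matches it → eliminate
  (B) 0(0|1)*: on '0' the DFA goes s0 → s1 and rejects (s1 ∉ Accept), but the regex matches it → eliminate
  (C) (0|1)*1: on '1' the DFA goes s0 → s0 and rejects (s0 ∉ Accept), but the regex matches it → eliminate
  (D) (0|1)*01(0|1)*: agrees with the DFA on every string of length ≤ 6
Only (D) is consistent with the DFA.
(D) (0|1)*01(0|1)*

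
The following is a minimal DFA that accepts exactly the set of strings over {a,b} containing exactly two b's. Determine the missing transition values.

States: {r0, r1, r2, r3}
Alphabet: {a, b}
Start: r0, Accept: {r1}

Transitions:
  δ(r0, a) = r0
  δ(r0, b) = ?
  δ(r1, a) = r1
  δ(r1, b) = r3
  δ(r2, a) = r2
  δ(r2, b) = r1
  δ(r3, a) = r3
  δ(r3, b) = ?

From the language and accept set, identify what each state tracks — r0: zero b's; r1: two b's; r2: one b; r3: ≥ three b's (dead).
Each missing δ(q, a) is the state matching the new tracked value after reading a.
δ(r0, b) = r2; δ(r3, b) = r3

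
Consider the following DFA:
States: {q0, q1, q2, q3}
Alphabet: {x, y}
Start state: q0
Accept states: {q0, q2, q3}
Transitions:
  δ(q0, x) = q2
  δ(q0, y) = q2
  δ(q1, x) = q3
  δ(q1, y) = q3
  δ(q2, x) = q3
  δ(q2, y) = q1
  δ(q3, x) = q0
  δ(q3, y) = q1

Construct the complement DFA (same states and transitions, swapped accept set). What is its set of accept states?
Complement accept states = All states \ Original accept states
= {q0, q1, q2, q3} \ {q0, q2, q3}
{q1}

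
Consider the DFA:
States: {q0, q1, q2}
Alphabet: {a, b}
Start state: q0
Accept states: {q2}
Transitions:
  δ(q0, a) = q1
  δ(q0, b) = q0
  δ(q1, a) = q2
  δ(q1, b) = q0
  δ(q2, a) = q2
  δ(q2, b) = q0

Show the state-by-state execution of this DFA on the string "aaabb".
read 'a': q0 → q1
  read 'a': q1 → q2
  read 'a': q2 → q2
  read 'b': q2 → q0
  read 'b': q0 → q0
q0 -> q1 -> q2 -> q2 -> q0 -> q0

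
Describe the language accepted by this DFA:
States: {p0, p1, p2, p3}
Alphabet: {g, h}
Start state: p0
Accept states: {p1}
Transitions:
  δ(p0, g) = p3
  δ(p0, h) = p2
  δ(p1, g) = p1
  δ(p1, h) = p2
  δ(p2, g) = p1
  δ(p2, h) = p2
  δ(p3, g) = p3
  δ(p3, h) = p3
Testing a few strings:
  'ghhg' → reject
  'ghg' → reject
  'h' → reject
  'gg' → reject
State roles: p0=no input read; p1=started with h, last symbol g; p2=started with h, last symbol h; p3=started with g (dead)
All strings over {g,h} that start with h and end with g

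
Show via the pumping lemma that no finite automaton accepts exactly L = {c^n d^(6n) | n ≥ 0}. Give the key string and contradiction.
Assume L is regular with pumping length p. Idea: pumping the c-block breaks the 1:6 ratio.
Choose s = c^p d^(6p) (length 7p ≥ p). By the pumping lemma, s = xyz with |xy| ≤ p, |y| > 0, so y = c^k with k ≥ 1. Then xy²z = c^(p+k) d^(6p). For this to be in L we would need 6p = 6(p+k), i.e. 6k = 0, contradicting k ≥ 1. So xy²z ∉ L.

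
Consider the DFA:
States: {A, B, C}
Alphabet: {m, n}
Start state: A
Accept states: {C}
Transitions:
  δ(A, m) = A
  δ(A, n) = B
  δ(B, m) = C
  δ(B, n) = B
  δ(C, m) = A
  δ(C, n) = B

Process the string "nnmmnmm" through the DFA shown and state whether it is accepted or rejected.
Processing string "nnmmnmm":
  A --n--> B
  B --n--> B
  B --m--> C
  C --m--> A
  A --n--> B
  B --m--> C
  C --m--> A
Final state: A
Accept states: {C}
No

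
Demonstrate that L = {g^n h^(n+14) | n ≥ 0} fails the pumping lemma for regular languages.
Assume L is regular with pumping length p. Idea: pumping the g-block breaks the fixed offset of 14.
Choose s = g^p h^(p+14) ∈ L. By the pumping lemma, s = xyz with |xy| ≤ p, |y| > 0, so y = g^k with k ≥ 1. Then xy²z = g^(p+k) h^(p+14). For this to be in L we would need p+14 = (p+k)+14, i.e. k = 0, contradicting k ≥ 1. So xy²z ∉ L.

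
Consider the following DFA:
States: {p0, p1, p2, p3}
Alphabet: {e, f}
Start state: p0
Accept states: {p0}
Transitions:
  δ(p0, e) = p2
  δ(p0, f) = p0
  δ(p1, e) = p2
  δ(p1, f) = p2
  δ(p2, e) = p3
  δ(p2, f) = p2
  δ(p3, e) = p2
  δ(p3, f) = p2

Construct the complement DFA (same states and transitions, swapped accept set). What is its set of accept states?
Complement accept states = All states \ Original accept states
= {p0, p1, p2, p3} \ {p0}
{p1, p2, p3}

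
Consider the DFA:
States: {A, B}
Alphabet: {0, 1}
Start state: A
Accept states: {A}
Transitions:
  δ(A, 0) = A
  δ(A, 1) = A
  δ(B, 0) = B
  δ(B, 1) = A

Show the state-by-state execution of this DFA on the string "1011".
read '1': A → A
  read '0': A → A
  read '1': A → A
  read '1': A → A
A -> A -> A -> A -> A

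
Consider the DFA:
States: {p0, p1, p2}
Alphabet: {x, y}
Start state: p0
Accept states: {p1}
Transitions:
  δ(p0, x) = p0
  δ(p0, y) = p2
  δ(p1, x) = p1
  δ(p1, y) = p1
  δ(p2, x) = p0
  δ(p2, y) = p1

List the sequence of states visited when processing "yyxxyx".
read 'y': p0 → p2
  read 'y': p2 → p1
  read 'x': p1 → p1
  read 'x': p1 → p1
  read 'y': p1 → p1
  read 'x': p1 → p1
p0 -> p2 -> p1 -> p1 -> p1 -> p1 -> p1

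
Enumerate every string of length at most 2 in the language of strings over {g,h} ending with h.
h, gh, hh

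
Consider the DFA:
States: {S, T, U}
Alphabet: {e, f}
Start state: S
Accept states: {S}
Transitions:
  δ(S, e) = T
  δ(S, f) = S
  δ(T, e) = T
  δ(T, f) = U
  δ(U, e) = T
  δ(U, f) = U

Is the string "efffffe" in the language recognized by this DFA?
Processing string "efffffe":
  S --e--> T
  T --f--> U
  U --f--> U
  U --f--> U
  U --f--> U
  U --f--> U
  U --e--> T
Final state: T
Accept states: {S}
No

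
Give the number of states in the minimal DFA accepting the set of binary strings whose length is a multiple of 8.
By Myhill–Nerode, count the distinguishable equivalence classes: 8 classes — one per residue of the length mod 8; class i is distinguished from class j by any string of length (8 − i) mod 8.
8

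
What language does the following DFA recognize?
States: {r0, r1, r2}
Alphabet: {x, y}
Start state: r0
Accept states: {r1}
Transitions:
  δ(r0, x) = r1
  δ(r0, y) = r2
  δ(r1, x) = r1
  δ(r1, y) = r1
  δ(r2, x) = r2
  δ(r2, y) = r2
Testing a few strings:
  'yx' → reject
  'xxx' → accept
  'xy' → accept
  'yyx' → reject
State roles: r0=no input read; r1=started with x; r2=started with y (dead)
All strings over {x,y} starting with x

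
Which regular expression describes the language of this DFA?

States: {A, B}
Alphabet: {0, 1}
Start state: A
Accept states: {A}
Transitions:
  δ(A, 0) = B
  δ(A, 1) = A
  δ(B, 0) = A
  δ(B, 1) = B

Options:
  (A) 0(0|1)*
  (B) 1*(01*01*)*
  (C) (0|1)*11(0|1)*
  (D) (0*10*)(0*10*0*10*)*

Check each option against the DFA on short strings; one disagreement eliminates an option:
  (A) 0(0|1)*: on ε the DFA stays in A and accepts (A ∈ Accept), but the regex does not match it → eliminate
  (B) 1*(01*01*)*: agrees with the DFA on every string of length ≤ 6
  (C) (0|1)*11(0|1)*: on ε the DFA stays in A and accepts (A ∈ Accept), but the regex does not match it → eliminate
  (D) (0*10*)(0*10*0*10*)*: on ε the DFA stays in A and accepts (A ∈ Accept), but the regex does not match it → eliminate
Only (B) is consistent with the DFA.
(B) 1*(01*01*)*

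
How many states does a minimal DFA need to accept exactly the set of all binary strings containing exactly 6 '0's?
By Myhill–Nerode, count the distinguishable equivalence classes: 8 classes — having seen 0, 1, …, 6, or >6 copies of '0'; the count-6 class is the only accepting one and >6 is dead.
8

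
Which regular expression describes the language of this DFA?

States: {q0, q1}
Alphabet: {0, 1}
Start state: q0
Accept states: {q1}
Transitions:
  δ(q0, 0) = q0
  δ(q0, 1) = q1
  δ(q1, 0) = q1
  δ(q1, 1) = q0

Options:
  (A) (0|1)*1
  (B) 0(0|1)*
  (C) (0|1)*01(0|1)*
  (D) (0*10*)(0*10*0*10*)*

Check each option against the DFA on short strings; one disagreement eliminates an option:
  (A) (0|1)*1: on '10' the DFA goes q0 → q1 → q1 and accepts (q1 ∈ Accept), but the regex does not match it → eliminate
  (B) 0(0|1)*: on '0' the DFA goes q0 → q0 and rejects (q0 ∉ Accept), but the regex matches it → eliminate
  (C) (0|1)*01(0|1)*: on '1' the DFA goes q0 → q1 and accepts (q1 ∈ Accept), but the regex does not match it → eliminate
  (D) (0*10*)(0*10*0*10*)*: agrees with the DFA on every string of length ≤ 6
Only (D) is consistent with the DFA.
(D) (0*10*)(0*10*0*10*)*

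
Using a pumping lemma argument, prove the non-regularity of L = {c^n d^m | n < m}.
Assume L is regular with pumping length p. Idea: pumping up the c-block makes the c-count reach the d-count.
Choose s = c^p d^(p+1) ∈ L. By the pumping lemma, s = xyz with |xy| ≤ p, |y| > 0, so y = c^k with k ≥ 1. Then xy²z = c^(p+k) d^(p+1). Since p+k ≥ p+1, the number of c's is no longer strictly less than the number of d's, so xy²z ∉ L.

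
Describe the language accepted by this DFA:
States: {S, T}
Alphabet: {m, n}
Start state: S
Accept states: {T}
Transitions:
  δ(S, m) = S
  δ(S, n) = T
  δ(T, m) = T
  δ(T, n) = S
Testing a few strings:
  'mnn' → reject
  'nm' → accept
  'mn' → accept
  'n' → accept
State roles: S=even number of n's so far; T=odd number of n's so far
All strings over {m,n} with an odd number of n's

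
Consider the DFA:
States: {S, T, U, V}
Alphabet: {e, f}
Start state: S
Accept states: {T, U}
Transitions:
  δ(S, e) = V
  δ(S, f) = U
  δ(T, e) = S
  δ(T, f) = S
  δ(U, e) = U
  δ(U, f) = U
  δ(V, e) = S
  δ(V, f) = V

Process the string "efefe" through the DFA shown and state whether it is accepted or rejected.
Processing string "efefe":
  S --e--> V
  V --f--> V
  V --e--> S
  S --f--> U
  U --e--> U
Final state: U
Accept states: {T, U}
Yes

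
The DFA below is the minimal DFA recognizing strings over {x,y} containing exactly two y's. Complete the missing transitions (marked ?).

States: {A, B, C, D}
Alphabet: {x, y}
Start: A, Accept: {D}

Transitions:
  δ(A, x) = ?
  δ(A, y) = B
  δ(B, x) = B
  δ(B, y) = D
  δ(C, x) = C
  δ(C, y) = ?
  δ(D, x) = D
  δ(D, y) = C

From the language and accept set, identify what each state tracks — A: zero y's; B: one y; C: ≥ three y's (dead); D: two y's.
Each missing δ(q, a) is the state matching the new tracked value after reading a.
δ(A, x) = A; δ(C, y) = C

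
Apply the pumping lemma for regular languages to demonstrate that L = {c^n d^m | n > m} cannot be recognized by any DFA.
Assume L is regular with pumping length p. Idea: pumping down the c-block drops the c-count to at most the d-count.
Choose s = c^(p+1) d^p ∈ L (|s| = 2p+1 ≥ p). By the pumping lemma, s = xyz with |xy| ≤ p, |y| > 0, so y = c^k with k ≥ 1. Take i = 0: xz = c^(p+1−k) d^p. Since k ≥ 1, p+1−k ≤ p, so the number of c's is no longer strictly greater than the number of d's, hence xz ∉ L.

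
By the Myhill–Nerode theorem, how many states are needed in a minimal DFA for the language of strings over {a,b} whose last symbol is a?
By Myhill–Nerode, count the distinguishable equivalence classes: 2^1 = 2 classes — the DFA must remember the last 1 symbol read; every pair of distinct length-1 suffixes is distinguishable by some continuation.
2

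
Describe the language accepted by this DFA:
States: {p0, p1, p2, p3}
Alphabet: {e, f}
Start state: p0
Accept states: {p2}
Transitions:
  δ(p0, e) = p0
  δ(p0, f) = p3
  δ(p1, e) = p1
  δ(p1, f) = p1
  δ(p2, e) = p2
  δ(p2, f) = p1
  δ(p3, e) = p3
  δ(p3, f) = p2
Testing a few strings:
  'eefe' → reject
  'e' → reject
  'f' → reject
  'fef' → accept
State roles: p0=zero f's; p1=≥ three f's (dead); p2=two f's; p3=one f
All strings over {e,f} containing exactly two f's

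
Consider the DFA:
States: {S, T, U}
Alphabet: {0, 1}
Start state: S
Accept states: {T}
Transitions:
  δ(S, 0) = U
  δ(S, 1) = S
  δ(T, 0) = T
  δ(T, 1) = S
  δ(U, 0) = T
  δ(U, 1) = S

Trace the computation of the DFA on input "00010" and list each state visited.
read '0': S → U
  read '0': U → T
  read '0': T → T
  read '1': T → S
  read '0': S → U
S -> U -> T -> T -> S -> U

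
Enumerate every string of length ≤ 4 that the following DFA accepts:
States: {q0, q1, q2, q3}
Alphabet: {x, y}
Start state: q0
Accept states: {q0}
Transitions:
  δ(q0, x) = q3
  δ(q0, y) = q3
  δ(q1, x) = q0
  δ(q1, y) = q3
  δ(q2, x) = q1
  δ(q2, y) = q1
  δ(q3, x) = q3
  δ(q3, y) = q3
ε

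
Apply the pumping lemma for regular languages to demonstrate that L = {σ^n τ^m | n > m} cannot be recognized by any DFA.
Assume L is regular with pumping length p. Idea: pumping down the σ-block drops the σ-count to at most the τ-count.
Choose s = σ^(p+1) τ^p ∈ L (|s| = 2p+1 ≥ p). By the pumping lemma, s = xyz with |xy| ≤ p, |y| > 0, so y = σ^k with k ≥ 1. Take i = 0: xz = σ^(p+1−k) τ^p. Since k ≥ 1, p+1−k ≤ p, so the number of σ's is no longer strictly greater than the number of τ's, hence xz ∉ L.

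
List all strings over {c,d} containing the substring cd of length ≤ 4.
cd, ccd, cdc, cdd, dcd, cccd, ccdc, ccdd, cdcc, cdcd, cddc, cddd, dccd, dcdc, dcdd, ddcd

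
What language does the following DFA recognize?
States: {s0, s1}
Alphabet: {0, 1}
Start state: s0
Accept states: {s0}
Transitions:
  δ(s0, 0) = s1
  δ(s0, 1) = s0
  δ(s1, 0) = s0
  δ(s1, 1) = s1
Testing a few strings:
  '00' → accept
  '1' → accept
  '111' → accept
  '01' → reject
State roles: s0=even number of 0's so far; s1=odd number of 0's so far
All binary strings with an even number of 0's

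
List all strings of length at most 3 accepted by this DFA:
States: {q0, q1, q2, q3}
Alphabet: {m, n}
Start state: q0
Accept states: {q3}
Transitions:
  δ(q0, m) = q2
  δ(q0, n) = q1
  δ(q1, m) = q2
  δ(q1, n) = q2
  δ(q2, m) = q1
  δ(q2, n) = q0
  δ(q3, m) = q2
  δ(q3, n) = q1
None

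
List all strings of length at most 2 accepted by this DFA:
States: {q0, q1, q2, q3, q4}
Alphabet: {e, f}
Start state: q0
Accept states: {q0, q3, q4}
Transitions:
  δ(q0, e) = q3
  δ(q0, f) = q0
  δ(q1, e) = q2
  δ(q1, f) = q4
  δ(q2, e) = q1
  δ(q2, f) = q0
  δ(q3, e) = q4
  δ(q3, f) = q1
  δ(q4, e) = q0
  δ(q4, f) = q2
ε, e, f, ee, fe, ff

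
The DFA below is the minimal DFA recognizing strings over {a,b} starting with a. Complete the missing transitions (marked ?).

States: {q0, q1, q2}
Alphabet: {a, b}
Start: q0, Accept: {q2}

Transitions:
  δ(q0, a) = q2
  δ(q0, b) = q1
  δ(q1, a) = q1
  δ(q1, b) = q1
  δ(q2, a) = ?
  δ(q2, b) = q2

From the language and accept set, identify what each state tracks — q0: no input read; q1: started with b (dead); q2: started with a.
Each missing δ(q, a) is the state matching the new tracked value after reading a.
δ(q2, a) = q2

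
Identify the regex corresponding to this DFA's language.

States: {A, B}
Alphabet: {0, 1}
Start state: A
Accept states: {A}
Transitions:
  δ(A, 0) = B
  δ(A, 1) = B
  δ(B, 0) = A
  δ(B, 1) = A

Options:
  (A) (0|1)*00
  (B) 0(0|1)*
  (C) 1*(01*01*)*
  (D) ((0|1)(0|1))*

Check each option against the DFA on short strings; one disagreement eliminates an option:
  (A) (0|1)*00: on ε the DFA stays in A and accepts (A ∈ Accept), but the regex does not match it → eliminate
  (B) 0(0|1)*: on ε the DFA stays in A and accepts (A ∈ Accept), but the regex does not match it → eliminate
  (C) 1*(01*01*)*: on '1' the DFA goes A → B and rejects (B ∉ Accept), but the regex matches it → eliminate
  (D) ((0|1)(0|1))*: agrees with the DFA on every string of length ≤ 6
Only (D) is consistent with the DFA.
(D) ((0|1)(0|1))*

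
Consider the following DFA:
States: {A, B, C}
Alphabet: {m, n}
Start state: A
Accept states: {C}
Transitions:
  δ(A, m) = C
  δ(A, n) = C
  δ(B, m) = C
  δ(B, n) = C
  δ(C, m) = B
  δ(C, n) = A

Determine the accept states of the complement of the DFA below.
Complement accept states = All states \ Original accept states
= {A, B, C} \ {C}
{A, B}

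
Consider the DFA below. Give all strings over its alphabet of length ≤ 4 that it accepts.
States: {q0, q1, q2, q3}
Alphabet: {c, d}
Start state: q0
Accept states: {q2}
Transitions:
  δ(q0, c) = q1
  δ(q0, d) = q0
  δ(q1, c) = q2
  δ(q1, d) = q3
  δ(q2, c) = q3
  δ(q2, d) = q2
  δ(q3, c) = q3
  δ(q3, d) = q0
cc, ccd, dcc, ccdd, dccd, ddcc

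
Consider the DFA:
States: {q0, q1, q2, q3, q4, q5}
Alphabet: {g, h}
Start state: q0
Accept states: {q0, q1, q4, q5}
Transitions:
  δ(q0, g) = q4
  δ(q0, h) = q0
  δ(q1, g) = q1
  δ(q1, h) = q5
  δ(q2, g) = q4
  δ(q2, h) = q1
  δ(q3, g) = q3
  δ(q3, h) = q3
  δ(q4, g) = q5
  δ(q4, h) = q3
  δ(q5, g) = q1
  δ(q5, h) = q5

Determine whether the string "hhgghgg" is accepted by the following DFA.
Processing string "hhgghgg":
  q0 --h--> q0
  q0 --h--> q0
  q0 --g--> q4
  q4 --g--> q5
  q5 --h--> q5
  q5 --g--> q1
  q1 --g--> q1
Final state: q1
Accept states: {q0, q1, q4, q5}
Yes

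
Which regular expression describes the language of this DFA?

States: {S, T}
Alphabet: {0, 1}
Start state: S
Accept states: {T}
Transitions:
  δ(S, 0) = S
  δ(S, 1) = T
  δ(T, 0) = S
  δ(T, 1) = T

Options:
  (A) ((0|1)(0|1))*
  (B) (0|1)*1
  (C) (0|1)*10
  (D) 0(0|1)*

Check each option against the DFA on short strings; one disagreement eliminates an option:
  (A) ((0|1)(0|1))*: on ε the DFA stays in S and rejects (S ∉ Accept), but the regex matches it → eliminate
  (B) (0|1)*1: agrees with the DFA on every string of length ≤ 6
  (C) (0|1)*10: on '1' the DFA goes S → T and accepts (T ∈ Accept), but the regex does not match it → eliminate
  (D) 0(0|1)*: on '0' the DFA goes S → S and rejects (S ∉ Accept), but the regex matches it → eliminate
Only (B) is consistent with the DFA.
(B) (0|1)*1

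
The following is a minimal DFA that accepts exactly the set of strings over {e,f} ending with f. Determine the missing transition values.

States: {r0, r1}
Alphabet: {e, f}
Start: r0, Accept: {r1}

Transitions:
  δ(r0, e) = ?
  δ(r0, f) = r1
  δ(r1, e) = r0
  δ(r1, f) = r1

From the language and accept set, identify what each state tracks — r0: last symbol not f; r1: last symbol is f.
Each missing δ(q, a) is the state matching the new tracked value after reading a.
δ(r0, e) = r0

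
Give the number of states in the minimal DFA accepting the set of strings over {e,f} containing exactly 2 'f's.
By Myhill–Nerode, count the distinguishable equivalence classes: 4 classes — having seen 0, 1, 2, or >2 copies of 'f'; the count-2 class is the only accepting one and >2 is dead.
4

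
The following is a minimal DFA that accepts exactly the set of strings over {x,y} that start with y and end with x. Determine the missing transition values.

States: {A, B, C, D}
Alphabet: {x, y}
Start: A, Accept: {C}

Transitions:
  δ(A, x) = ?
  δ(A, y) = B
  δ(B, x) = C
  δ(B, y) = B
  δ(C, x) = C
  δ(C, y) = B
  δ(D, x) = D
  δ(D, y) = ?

From the language and accept set, identify what each state tracks — A: no input read; B: started with y, last symbol y; C: started with y, last symbol x; D: started with x (dead).
Each missing δ(q, a) is the state matching the new tracked value after reading a.
δ(A, x) = D; δ(D, y) = D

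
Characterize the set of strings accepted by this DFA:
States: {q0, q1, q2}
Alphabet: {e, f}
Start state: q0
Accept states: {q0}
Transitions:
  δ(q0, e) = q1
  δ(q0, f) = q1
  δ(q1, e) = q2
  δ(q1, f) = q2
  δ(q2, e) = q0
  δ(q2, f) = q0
Testing a few strings:
  'e' → reject
  'ef' → reject
  'fef' → accept
  'f' → reject
State roles: q0=length ≡ 0 (mod 3); q1=length ≡ 1 (mod 3); q2=length ≡ 2 (mod 3)
All strings over {e,f} whose length is a multiple of 3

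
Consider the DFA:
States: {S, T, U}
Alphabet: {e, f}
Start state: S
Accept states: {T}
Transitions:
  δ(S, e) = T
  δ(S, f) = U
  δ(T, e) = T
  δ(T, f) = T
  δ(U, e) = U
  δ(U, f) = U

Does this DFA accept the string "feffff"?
Processing string "feffff":
  S --f--> U
  U --e--> U
  U --f--> U
  U --f--> U
  U --f--> U
  U --f--> U
Final state: U
Accept states: {T}
No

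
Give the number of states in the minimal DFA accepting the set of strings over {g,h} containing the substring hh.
By Myhill–Nerode, count the distinguishable equivalence classes: three classes — no progress / one trailing h / hh seen.
3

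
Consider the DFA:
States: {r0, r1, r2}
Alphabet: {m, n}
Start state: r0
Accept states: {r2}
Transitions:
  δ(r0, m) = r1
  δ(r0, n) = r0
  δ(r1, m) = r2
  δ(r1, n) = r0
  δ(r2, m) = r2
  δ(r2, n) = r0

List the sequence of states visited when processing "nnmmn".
read 'n': r0 → r0
  read 'n': r0 → r0
  read 'm': r0 → r1
  read 'm': r1 → r2
  read 'n': r2 → r0
r0 -> r0 -> r0 -> r1 -> r2 -> r0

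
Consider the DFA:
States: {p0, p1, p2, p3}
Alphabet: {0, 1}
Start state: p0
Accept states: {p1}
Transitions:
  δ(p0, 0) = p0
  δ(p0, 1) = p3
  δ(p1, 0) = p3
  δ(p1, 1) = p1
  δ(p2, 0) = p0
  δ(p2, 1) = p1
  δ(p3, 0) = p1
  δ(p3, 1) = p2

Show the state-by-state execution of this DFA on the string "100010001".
read '1': p0 → p3
  read '0': p3 → p1
  read '0': p1 → p3
  read '0': p3 → p1
  read '1': p1 → p1
  read '0': p1 → p3
  read '0': p3 → p1
  read '0': p1 → p3
  read '1': p3 → p2
p0 -> p3 -> p1 -> p3 -> p1 -> p1 -> p3 -> p1 -> p3 -> p2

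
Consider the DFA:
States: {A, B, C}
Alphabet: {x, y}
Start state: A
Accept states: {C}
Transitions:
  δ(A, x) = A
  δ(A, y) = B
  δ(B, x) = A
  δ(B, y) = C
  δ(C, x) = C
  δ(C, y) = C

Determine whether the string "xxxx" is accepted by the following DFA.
Processing string "xxxx":
  A --x--> A
  A --x--> A
  A --x--> A
  A --x--> A
Final state: A
Accept states: {C}
No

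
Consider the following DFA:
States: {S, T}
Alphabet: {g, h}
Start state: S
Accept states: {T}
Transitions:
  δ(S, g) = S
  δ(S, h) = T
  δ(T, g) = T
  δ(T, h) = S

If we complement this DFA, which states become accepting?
Complement accept states = All states \ Original accept states
= {S, T} \ {T}
{S}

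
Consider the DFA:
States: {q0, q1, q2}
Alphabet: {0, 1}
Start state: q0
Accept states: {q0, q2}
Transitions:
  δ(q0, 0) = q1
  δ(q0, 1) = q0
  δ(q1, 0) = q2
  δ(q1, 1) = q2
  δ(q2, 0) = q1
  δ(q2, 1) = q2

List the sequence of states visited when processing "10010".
read '1': q0 → q0
  read '0': q0 → q1
  read '0': q1 → q2
  read '1': q2 → q2
  read '0': q2 → q1
q0 -> q0 -> q1 -> q2 -> q2 -> q1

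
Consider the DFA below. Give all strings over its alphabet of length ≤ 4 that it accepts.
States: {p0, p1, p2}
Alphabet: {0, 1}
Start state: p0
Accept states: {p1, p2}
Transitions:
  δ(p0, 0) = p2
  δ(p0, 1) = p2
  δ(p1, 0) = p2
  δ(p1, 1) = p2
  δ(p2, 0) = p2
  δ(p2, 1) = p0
0, 1, 00, 10, 000, 010, 011, 100, 110, 111, 0000, 0010, 0011, 0100, 0110, 1000, 1010, 1011, 1100, 1110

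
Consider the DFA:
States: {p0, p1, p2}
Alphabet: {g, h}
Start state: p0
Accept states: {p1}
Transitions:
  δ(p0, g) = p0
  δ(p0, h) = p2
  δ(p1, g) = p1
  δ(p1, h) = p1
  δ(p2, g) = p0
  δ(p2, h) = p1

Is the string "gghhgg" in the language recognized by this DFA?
Processing string "gghhgg":
  p0 --g--> p0
  p0 --g--> p0
  p0 --h--> p2
  p2 --h--> p1
  p1 --g--> p1
  p1 --g--> p1
Final state: p1
Accept states: {p1}
Yes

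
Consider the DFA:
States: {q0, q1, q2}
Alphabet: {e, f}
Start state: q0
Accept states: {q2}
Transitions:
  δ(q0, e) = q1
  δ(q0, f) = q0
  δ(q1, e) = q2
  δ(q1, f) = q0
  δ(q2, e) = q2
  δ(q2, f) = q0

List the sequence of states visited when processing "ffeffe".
read 'f': q0 → q0
  read 'f': q0 → q0
  read 'e': q0 → q1
  read 'f': q1 → q0
  read 'f': q0 → q0
  read 'e': q0 → q1
q0 -> q0 -> q0 -> q1 -> q0 -> q0 -> q1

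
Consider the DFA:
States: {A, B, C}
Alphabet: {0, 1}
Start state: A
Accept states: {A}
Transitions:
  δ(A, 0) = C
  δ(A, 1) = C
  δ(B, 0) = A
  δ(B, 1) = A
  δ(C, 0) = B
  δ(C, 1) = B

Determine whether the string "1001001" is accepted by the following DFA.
Processing string "1001001":
  A --1--> C
  C --0--> B
  B --0--> A
  A --1--> C
  C --0--> B
  B --0--> A
  A --1--> C
Final state: C
Accept states: {A}
No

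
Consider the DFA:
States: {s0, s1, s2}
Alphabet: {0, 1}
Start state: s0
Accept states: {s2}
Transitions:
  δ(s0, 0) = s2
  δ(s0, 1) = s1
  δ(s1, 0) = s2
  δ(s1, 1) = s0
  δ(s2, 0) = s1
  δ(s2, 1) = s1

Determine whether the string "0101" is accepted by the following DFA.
Processing string "0101":
  s0 --0--> s2
  s2 --1--> s1
  s1 --0--> s2
  s2 --1--> s1
Final state: s1
Accept states: {s2}
No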